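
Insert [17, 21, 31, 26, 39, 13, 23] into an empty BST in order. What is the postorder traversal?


Root = 17; build tree by BST insertion.
Postorder traversal: [13, 23, 26, 39, 31, 21, 17]


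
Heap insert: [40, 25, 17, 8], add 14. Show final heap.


Append 14: [40, 25, 17, 8, 14]
Bubble up: no swaps needed
Result: [40, 25, 17, 8, 14]


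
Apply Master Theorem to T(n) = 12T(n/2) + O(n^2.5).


a=12, b=2, c=2.5. log_2(12)=3.585 > c=2.5. Case 1: O(n^log_b(a)) = O(n^3.585)
Complexity: O(n^3.585)


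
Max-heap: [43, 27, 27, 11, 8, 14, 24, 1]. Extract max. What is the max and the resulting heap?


Max = 43
Replace root with last, heapify down
Resulting heap: [27, 11, 27, 1, 8, 14, 24]


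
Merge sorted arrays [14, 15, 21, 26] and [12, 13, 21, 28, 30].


Compare heads, take smaller each step.
Merged: [12, 13, 14, 15, 21, 21, 26, 28, 30]


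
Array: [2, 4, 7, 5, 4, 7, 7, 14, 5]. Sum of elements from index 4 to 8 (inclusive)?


Prefix sums: [0, 2, 6, 13, 18, 22, 29, 36, 50, 55]
Sum[4..8] = prefix[9] - prefix[4] = 55 - 18 = 37


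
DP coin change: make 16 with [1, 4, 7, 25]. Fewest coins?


dp[0]=0; dp[i]=1+min(dp[i-c] for c in coins)
...dp[11]=2, dp[12]=3, dp[13]=4, dp[14]=2, dp[15]=3, dp[16]=4
Minimum coins for 16 = 4


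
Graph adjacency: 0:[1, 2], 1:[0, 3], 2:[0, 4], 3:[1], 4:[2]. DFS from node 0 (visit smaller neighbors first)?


DFS stack-based: start with [0]
Visit order: [0, 1, 3, 2, 4]


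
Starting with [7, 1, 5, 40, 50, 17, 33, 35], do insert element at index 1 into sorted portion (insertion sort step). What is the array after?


After one pass: [1, 7, 5, 40, 50, 17, 33, 35]


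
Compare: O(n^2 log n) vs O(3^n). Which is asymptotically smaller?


n^2 log n grows slower than exponential (base 3)
O(n^2 log n) is asymptotically smaller; O(3^n) grows faster


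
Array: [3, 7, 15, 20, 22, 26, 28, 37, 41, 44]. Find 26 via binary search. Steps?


Search for 26:
[0,9] mid=4 arr[4]=22
[5,9] mid=7 arr[7]=37
[5,6] mid=5 arr[5]=26
Total: 3 comparisons


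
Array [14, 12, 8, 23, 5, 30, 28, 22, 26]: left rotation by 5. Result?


Left rotate by 5: [30, 28, 22, 26, 14, 12, 8, 23, 5]


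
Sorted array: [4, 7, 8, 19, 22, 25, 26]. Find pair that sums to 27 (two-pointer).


Two pointers: lo=0, hi=6
Found pair: (8, 19) summing to 27


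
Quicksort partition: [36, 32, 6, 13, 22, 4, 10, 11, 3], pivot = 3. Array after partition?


Elements <= 3 go left of pivot.
Result: [3, 32, 6, 13, 22, 4, 10, 11, 36], pivot at index 0


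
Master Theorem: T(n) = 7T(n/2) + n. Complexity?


a=7, b=2, c=1. log_2(7)=2.807 > c=1. Case 1: O(n^log_b(a)) = O(n^2.807)
Complexity: O(n^2.807)


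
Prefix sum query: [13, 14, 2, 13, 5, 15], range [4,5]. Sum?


Prefix sums: [0, 13, 27, 29, 42, 47, 62]
Sum[4..5] = prefix[6] - prefix[4] = 62 - 42 = 20


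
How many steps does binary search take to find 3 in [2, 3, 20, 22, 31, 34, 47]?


Search for 3:
[0,6] mid=3 arr[3]=22
[0,2] mid=1 arr[1]=3
Total: 2 comparisons


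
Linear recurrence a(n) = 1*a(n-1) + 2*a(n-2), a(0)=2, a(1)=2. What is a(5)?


Build bottom-up:
...a(3)=10, a(4)=22, a(5)=1*22+2*10=42


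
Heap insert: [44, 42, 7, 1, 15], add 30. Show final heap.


Append 30: [44, 42, 7, 1, 15, 30]
Bubble up: swap idx 5(30) with idx 2(7)
Result: [44, 42, 30, 1, 15, 7]


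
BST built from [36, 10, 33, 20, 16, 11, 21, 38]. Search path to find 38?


BST root = 36
Search for 38: compare at each node
Path: [36, 38]


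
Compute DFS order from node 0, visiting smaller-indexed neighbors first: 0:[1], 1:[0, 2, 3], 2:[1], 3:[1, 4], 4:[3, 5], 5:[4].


DFS stack-based: start with [0]
Visit order: [0, 1, 2, 3, 4, 5]


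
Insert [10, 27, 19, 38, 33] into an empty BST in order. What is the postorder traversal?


Root = 10; build tree by BST insertion.
Postorder traversal: [19, 33, 38, 27, 10]


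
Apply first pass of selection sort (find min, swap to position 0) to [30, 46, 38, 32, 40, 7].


After one pass: [7, 46, 38, 32, 40, 30]


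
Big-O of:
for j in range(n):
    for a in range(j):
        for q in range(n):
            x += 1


Per nesting level: O(n) * O(n) [triangular over j] * O(n) = O(n^3)
Complexity: O(n^3)


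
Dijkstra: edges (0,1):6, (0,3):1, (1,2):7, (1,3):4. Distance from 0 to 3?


Dijkstra from 0:
Distances: {0: 0, 1: 5, 2: 12, 3: 1}
Shortest distance to 3 = 1, path = [0, 3]


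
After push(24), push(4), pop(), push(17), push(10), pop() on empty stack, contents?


push(24) -> [24]
push(4) -> [24, 4]
pop() returns 4 -> [24]
push(17) -> [24, 17]
push(10) -> [24, 17, 10]
pop() returns 10 -> [24, 17]
Final stack (bottom to top): [24, 17]


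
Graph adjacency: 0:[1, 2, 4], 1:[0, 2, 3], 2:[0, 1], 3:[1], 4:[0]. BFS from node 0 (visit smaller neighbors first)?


BFS queue: start with [0]
Visit order: [0, 1, 2, 4, 3]


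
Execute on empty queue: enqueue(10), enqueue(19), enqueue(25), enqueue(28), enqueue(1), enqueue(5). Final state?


enqueue(10) -> [10]
enqueue(19) -> [10, 19]
enqueue(25) -> [10, 19, 25]
enqueue(28) -> [10, 19, 25, 28]
enqueue(1) -> [10, 19, 25, 28, 1]
enqueue(5) -> [10, 19, 25, 28, 1, 5]
Final queue (front to back): [10, 19, 25, 28, 1, 5]


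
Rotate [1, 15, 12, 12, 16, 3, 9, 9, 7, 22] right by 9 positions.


Right rotate by 9: [15, 12, 12, 16, 3, 9, 9, 7, 22, 1]


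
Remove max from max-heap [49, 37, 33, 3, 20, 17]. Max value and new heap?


Max = 49
Replace root with last, heapify down
Resulting heap: [37, 20, 33, 3, 17]


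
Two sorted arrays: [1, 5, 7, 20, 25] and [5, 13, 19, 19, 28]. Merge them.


Compare heads, take smaller each step.
Merged: [1, 5, 5, 7, 13, 19, 19, 20, 25, 28]


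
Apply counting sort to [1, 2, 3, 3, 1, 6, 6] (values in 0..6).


Count array: [0, 2, 1, 2, 0, 0, 2]
Reconstruct: [1, 1, 2, 3, 3, 6, 6]


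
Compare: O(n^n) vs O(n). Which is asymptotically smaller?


linear grows slower than n^n
O(n) is asymptotically smaller; O(n^n) grows faster


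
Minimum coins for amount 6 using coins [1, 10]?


dp[0]=0; dp[i]=1+min(dp[i-c] for c in coins)
...dp[1]=1, dp[2]=2, dp[3]=3, dp[4]=4, dp[5]=5, dp[6]=6
Minimum coins for 6 = 6


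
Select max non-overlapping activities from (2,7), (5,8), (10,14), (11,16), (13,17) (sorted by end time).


Greedy: pick earliest-ending, then skip overlaps.
Selected (2 activities): [(2, 7), (10, 14)]


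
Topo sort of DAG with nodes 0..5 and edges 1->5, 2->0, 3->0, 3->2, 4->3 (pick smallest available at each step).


Kahn's algorithm, process smallest node first
Order: [1, 4, 3, 2, 0, 5]


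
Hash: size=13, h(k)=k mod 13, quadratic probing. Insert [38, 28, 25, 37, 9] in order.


Insertions: 38->slot 12; 28->slot 2; 25->slot 0; 37->slot 11; 9->slot 9
Table: [25, None, 28, None, None, None, None, None, None, 9, None, 37, 38]


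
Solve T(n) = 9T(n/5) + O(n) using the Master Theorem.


a=9, b=5, c=1. log_5(9)=1.365 > c=1. Case 1: O(n^log_b(a)) = O(n^1.365)
Complexity: O(n^1.365)


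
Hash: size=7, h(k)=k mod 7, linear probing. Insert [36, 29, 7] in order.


Insertions: 36->slot 1; 29->slot 2; 7->slot 0
Table: [7, 36, 29, None, None, None, None]


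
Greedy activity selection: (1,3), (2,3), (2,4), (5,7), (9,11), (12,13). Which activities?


Greedy: pick earliest-ending, then skip overlaps.
Selected (4 activities): [(1, 3), (5, 7), (9, 11), (12, 13)]


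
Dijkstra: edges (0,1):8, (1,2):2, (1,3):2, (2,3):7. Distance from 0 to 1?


Dijkstra from 0:
Distances: {0: 0, 1: 8, 2: 10, 3: 10}
Shortest distance to 1 = 8, path = [0, 1]


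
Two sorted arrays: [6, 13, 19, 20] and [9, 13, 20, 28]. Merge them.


Compare heads, take smaller each step.
Merged: [6, 9, 13, 13, 19, 20, 20, 28]


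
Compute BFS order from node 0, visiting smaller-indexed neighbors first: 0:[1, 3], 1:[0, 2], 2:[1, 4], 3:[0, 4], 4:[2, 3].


BFS queue: start with [0]
Visit order: [0, 1, 3, 2, 4]


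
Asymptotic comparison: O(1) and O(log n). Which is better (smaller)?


constant grows slower than logarithmic
O(1) is asymptotically smaller; O(log n) grows faster


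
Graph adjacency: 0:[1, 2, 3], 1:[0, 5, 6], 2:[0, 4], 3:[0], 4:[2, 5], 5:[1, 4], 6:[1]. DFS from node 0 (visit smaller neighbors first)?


DFS stack-based: start with [0]
Visit order: [0, 1, 5, 4, 2, 6, 3]


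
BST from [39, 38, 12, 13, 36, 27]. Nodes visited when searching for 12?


BST root = 39
Search for 12: compare at each node
Path: [39, 38, 12]


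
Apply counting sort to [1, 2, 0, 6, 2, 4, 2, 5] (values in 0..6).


Count array: [1, 1, 3, 0, 1, 1, 1]
Reconstruct: [0, 1, 2, 2, 2, 4, 5, 6]


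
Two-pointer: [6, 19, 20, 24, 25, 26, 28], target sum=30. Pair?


Two pointers: lo=0, hi=6
Found pair: (6, 24) summing to 30


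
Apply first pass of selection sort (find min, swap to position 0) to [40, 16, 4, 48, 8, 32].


After one pass: [4, 16, 40, 48, 8, 32]


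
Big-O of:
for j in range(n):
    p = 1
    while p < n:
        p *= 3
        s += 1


Per nesting level: O(n) * O(log n) = O(n log n)
Complexity: O(n log n)


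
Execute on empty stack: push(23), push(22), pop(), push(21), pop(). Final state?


push(23) -> [23]
push(22) -> [23, 22]
pop() returns 22 -> [23]
push(21) -> [23, 21]
pop() returns 21 -> [23]
Final stack (bottom to top): [23]


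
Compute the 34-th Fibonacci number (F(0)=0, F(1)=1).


F(n)=F(n-1)+F(n-2)
...F(32)=2178309, F(33)=3524578, F(34)=5702887


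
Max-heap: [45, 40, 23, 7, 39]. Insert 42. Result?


Append 42: [45, 40, 23, 7, 39, 42]
Bubble up: swap idx 5(42) with idx 2(23)
Result: [45, 40, 42, 7, 39, 23]


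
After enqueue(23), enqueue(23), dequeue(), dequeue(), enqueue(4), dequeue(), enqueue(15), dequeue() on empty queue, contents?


enqueue(23) -> [23]
enqueue(23) -> [23, 23]
dequeue() returns 23 -> [23]
dequeue() returns 23 -> []
enqueue(4) -> [4]
dequeue() returns 4 -> []
enqueue(15) -> [15]
dequeue() returns 15 -> []
Final queue (front to back): []


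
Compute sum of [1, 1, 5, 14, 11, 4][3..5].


Prefix sums: [0, 1, 2, 7, 21, 32, 36]
Sum[3..5] = prefix[6] - prefix[3] = 36 - 7 = 29


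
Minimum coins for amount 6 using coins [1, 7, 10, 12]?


dp[0]=0; dp[i]=1+min(dp[i-c] for c in coins)
...dp[1]=1, dp[2]=2, dp[3]=3, dp[4]=4, dp[5]=5, dp[6]=6
Minimum coins for 6 = 6


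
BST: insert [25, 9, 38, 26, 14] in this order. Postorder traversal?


Root = 25; build tree by BST insertion.
Postorder traversal: [14, 9, 26, 38, 25]


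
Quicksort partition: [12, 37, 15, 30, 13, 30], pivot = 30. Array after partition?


Elements <= 30 go left of pivot.
Result: [12, 15, 30, 13, 30, 37], pivot at index 4


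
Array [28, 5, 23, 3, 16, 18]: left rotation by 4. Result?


Left rotate by 4: [16, 18, 28, 5, 23, 3]


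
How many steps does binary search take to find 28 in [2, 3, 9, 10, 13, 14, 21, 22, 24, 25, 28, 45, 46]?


Search for 28:
[0,12] mid=6 arr[6]=21
[7,12] mid=9 arr[9]=25
[10,12] mid=11 arr[11]=45
[10,10] mid=10 arr[10]=28
Total: 4 comparisons


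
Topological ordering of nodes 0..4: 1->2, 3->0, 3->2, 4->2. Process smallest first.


Kahn's algorithm, process smallest node first
Order: [1, 3, 0, 4, 2]


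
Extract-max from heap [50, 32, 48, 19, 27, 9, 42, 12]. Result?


Max = 50
Replace root with last, heapify down
Resulting heap: [48, 32, 42, 19, 27, 9, 12]


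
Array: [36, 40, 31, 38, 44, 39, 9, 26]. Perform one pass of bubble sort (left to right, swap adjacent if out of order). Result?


After one pass: [36, 31, 38, 40, 39, 9, 26, 44]


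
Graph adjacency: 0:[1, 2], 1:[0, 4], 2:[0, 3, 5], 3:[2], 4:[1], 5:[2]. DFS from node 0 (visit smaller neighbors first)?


DFS stack-based: start with [0]
Visit order: [0, 1, 4, 2, 3, 5]


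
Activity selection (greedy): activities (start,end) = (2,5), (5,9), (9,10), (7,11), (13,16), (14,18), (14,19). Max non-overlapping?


Greedy: pick earliest-ending, then skip overlaps.
Selected (4 activities): [(2, 5), (5, 9), (9, 10), (13, 16)]


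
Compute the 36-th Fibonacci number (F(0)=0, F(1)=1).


F(n)=F(n-1)+F(n-2)
...F(34)=5702887, F(35)=9227465, F(36)=14930352


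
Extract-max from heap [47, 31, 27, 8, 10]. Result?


Max = 47
Replace root with last, heapify down
Resulting heap: [31, 10, 27, 8]


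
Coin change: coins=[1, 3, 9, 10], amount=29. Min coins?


dp[0]=0; dp[i]=1+min(dp[i-c] for c in coins)
...dp[24]=4, dp[25]=4, dp[26]=4, dp[27]=3, dp[28]=3, dp[29]=3
Minimum coins for 29 = 3


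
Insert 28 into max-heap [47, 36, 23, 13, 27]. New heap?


Append 28: [47, 36, 23, 13, 27, 28]
Bubble up: swap idx 5(28) with idx 2(23)
Result: [47, 36, 28, 13, 27, 23]


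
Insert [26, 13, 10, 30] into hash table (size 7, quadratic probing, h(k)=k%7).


Insertions: 26->slot 5; 13->slot 6; 10->slot 3; 30->slot 2
Table: [None, None, 30, 10, None, 26, 13]


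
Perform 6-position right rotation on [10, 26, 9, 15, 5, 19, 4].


Right rotate by 6: [26, 9, 15, 5, 19, 4, 10]


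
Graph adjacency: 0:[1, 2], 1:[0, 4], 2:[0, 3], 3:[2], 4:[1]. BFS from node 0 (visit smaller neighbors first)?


BFS queue: start with [0]
Visit order: [0, 1, 2, 4, 3]


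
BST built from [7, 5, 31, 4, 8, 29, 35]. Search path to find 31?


BST root = 7
Search for 31: compare at each node
Path: [7, 31]


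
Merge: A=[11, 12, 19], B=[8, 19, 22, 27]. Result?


Compare heads, take smaller each step.
Merged: [8, 11, 12, 19, 19, 22, 27]


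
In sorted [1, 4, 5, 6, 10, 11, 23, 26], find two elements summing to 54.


Two pointers: lo=0, hi=7
No pair sums to 54


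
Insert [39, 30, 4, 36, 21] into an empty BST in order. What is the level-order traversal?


Root = 39; build tree by BST insertion.
Level-Order traversal: [39, 30, 4, 36, 21]


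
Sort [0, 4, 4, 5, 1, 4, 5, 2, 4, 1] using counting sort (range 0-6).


Count array: [1, 2, 1, 0, 4, 2, 0]
Reconstruct: [0, 1, 1, 2, 4, 4, 4, 4, 5, 5]


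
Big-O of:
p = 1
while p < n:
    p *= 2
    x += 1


Per nesting level: O(log n) = O(log n)
Complexity: O(log n)


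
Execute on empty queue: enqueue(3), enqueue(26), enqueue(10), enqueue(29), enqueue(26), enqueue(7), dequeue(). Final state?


enqueue(3) -> [3]
enqueue(26) -> [3, 26]
enqueue(10) -> [3, 26, 10]
enqueue(29) -> [3, 26, 10, 29]
enqueue(26) -> [3, 26, 10, 29, 26]
enqueue(7) -> [3, 26, 10, 29, 26, 7]
dequeue() returns 3 -> [26, 10, 29, 26, 7]
Final queue (front to back): [26, 10, 29, 26, 7]


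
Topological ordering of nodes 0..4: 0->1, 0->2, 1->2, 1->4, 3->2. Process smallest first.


Kahn's algorithm, process smallest node first
Order: [0, 1, 3, 2, 4]


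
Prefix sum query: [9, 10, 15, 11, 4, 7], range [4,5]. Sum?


Prefix sums: [0, 9, 19, 34, 45, 49, 56]
Sum[4..5] = prefix[6] - prefix[4] = 56 - 45 = 11


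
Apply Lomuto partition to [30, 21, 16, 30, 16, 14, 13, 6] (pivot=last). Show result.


Elements <= 6 go left of pivot.
Result: [6, 21, 16, 30, 16, 14, 13, 30], pivot at index 0


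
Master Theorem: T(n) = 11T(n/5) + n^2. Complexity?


a=11, b=5, c=2. log_5(11)=1.490 < c=2. Case 3: O(n^c) = O(n^2)
Complexity: O(n^2)


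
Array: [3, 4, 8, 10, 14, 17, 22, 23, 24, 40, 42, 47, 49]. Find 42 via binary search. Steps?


Search for 42:
[0,12] mid=6 arr[6]=22
[7,12] mid=9 arr[9]=40
[10,12] mid=11 arr[11]=47
[10,10] mid=10 arr[10]=42
Total: 4 comparisons


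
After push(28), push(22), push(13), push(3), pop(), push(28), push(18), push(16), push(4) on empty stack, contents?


push(28) -> [28]
push(22) -> [28, 22]
push(13) -> [28, 22, 13]
push(3) -> [28, 22, 13, 3]
pop() returns 3 -> [28, 22, 13]
push(28) -> [28, 22, 13, 28]
push(18) -> [28, 22, 13, 28, 18]
push(16) -> [28, 22, 13, 28, 18, 16]
push(4) -> [28, 22, 13, 28, 18, 16, 4]
Final stack (bottom to top): [28, 22, 13, 28, 18, 16, 4]


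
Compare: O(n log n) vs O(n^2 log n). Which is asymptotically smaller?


linearithmic grows slower than n^2 log n
O(n log n) is asymptotically smaller; O(n^2 log n) grows faster


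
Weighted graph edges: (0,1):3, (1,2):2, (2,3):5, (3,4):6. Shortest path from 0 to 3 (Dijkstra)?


Dijkstra from 0:
Distances: {0: 0, 1: 3, 2: 5, 3: 10, 4: 16}
Shortest distance to 3 = 10, path = [0, 1, 2, 3]


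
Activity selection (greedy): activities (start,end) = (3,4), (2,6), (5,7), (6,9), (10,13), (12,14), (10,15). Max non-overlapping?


Greedy: pick earliest-ending, then skip overlaps.
Selected (3 activities): [(3, 4), (5, 7), (10, 13)]


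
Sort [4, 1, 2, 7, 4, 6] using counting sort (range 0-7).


Count array: [0, 1, 1, 0, 2, 0, 1, 1]
Reconstruct: [1, 2, 4, 4, 6, 7]


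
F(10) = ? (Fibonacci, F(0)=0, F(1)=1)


F(n)=F(n-1)+F(n-2)
...F(8)=21, F(9)=34, F(10)=55


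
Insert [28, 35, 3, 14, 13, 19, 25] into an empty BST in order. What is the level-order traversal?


Root = 28; build tree by BST insertion.
Level-Order traversal: [28, 3, 35, 14, 13, 19, 25]


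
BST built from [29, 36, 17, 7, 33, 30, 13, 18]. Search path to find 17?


BST root = 29
Search for 17: compare at each node
Path: [29, 17]


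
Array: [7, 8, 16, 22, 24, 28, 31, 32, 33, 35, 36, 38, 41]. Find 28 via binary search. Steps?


Search for 28:
[0,12] mid=6 arr[6]=31
[0,5] mid=2 arr[2]=16
[3,5] mid=4 arr[4]=24
[5,5] mid=5 arr[5]=28
Total: 4 comparisons


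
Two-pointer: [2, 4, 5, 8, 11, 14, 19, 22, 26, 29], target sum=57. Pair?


Two pointers: lo=0, hi=9
No pair sums to 57


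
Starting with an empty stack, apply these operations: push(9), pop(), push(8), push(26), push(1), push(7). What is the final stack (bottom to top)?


push(9) -> [9]
pop() returns 9 -> []
push(8) -> [8]
push(26) -> [8, 26]
push(1) -> [8, 26, 1]
push(7) -> [8, 26, 1, 7]
Final stack (bottom to top): [8, 26, 1, 7]


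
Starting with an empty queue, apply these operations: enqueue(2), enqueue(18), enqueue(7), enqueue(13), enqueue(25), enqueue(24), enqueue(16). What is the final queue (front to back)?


enqueue(2) -> [2]
enqueue(18) -> [2, 18]
enqueue(7) -> [2, 18, 7]
enqueue(13) -> [2, 18, 7, 13]
enqueue(25) -> [2, 18, 7, 13, 25]
enqueue(24) -> [2, 18, 7, 13, 25, 24]
enqueue(16) -> [2, 18, 7, 13, 25, 24, 16]
Final queue (front to back): [2, 18, 7, 13, 25, 24, 16]


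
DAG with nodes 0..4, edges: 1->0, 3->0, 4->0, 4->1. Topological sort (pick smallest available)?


Kahn's algorithm, process smallest node first
Order: [2, 3, 4, 1, 0]


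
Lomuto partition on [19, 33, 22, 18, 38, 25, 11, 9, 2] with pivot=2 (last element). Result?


Elements <= 2 go left of pivot.
Result: [2, 33, 22, 18, 38, 25, 11, 9, 19], pivot at index 0


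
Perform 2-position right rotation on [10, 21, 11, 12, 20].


Right rotate by 2: [12, 20, 10, 21, 11]


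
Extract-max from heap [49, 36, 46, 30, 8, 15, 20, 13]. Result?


Max = 49
Replace root with last, heapify down
Resulting heap: [46, 36, 20, 30, 8, 15, 13]


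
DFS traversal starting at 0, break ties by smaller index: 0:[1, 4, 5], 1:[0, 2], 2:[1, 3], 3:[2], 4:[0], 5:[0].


DFS stack-based: start with [0]
Visit order: [0, 1, 2, 3, 4, 5]


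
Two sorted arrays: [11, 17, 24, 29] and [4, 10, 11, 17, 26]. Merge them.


Compare heads, take smaller each step.
Merged: [4, 10, 11, 11, 17, 17, 24, 26, 29]


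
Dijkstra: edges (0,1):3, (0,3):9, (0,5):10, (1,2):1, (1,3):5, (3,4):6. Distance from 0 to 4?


Dijkstra from 0:
Distances: {0: 0, 1: 3, 2: 4, 3: 8, 4: 14, 5: 10}
Shortest distance to 4 = 14, path = [0, 1, 3, 4]


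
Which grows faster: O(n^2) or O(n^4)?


quadratic grows slower than quartic
O(n^2) is asymptotically smaller; O(n^4) grows faster


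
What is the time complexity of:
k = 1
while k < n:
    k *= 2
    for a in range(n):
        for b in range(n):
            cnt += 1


Per nesting level: O(log n) * O(n) * O(n) = O(n^2 log n)
Complexity: O(n^2 log n)


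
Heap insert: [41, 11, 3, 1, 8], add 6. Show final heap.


Append 6: [41, 11, 3, 1, 8, 6]
Bubble up: swap idx 5(6) with idx 2(3)
Result: [41, 11, 6, 1, 8, 3]


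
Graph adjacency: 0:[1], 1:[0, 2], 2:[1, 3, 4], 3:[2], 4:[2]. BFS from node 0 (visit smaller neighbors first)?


BFS queue: start with [0]
Visit order: [0, 1, 2, 3, 4]


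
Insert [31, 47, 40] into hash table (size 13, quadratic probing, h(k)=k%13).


Insertions: 31->slot 5; 47->slot 8; 40->slot 1
Table: [None, 40, None, None, None, 31, None, None, 47, None, None, None, None]


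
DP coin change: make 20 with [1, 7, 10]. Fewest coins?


dp[0]=0; dp[i]=1+min(dp[i-c] for c in coins)
...dp[15]=3, dp[16]=4, dp[17]=2, dp[18]=3, dp[19]=4, dp[20]=2
Minimum coins for 20 = 2


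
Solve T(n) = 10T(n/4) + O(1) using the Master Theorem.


a=10, b=4, c=0. log_4(10)=1.661 > c=0. Case 1: O(n^log_b(a)) = O(n^1.661)
Complexity: O(n^1.661)


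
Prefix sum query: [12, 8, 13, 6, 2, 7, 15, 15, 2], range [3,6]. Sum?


Prefix sums: [0, 12, 20, 33, 39, 41, 48, 63, 78, 80]
Sum[3..6] = prefix[7] - prefix[3] = 63 - 33 = 30


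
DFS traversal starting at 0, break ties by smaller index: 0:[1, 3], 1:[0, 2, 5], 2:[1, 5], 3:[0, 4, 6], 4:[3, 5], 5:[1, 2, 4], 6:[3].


DFS stack-based: start with [0]
Visit order: [0, 1, 2, 5, 4, 3, 6]


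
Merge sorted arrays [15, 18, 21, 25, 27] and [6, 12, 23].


Compare heads, take smaller each step.
Merged: [6, 12, 15, 18, 21, 23, 25, 27]


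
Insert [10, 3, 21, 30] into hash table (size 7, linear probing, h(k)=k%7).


Insertions: 10->slot 3; 3->slot 4; 21->slot 0; 30->slot 2
Table: [21, None, 30, 10, 3, None, None]


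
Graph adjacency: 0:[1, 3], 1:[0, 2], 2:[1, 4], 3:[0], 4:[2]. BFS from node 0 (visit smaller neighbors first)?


BFS queue: start with [0]
Visit order: [0, 1, 3, 2, 4]


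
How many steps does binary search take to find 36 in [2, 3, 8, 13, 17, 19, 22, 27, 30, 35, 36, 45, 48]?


Search for 36:
[0,12] mid=6 arr[6]=22
[7,12] mid=9 arr[9]=35
[10,12] mid=11 arr[11]=45
[10,10] mid=10 arr[10]=36
Total: 4 comparisons


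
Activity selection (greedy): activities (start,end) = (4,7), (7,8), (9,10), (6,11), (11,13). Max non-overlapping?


Greedy: pick earliest-ending, then skip overlaps.
Selected (4 activities): [(4, 7), (7, 8), (9, 10), (11, 13)]


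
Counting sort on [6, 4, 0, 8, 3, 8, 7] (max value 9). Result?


Count array: [1, 0, 0, 1, 1, 0, 1, 1, 2, 0]
Reconstruct: [0, 3, 4, 6, 7, 8, 8]


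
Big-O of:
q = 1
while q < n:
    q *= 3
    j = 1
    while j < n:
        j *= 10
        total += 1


Per nesting level: O(log n) * O(log n) = O((log n)^2)
Complexity: O((log n)^2)


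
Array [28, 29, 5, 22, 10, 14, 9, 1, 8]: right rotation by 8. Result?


Right rotate by 8: [29, 5, 22, 10, 14, 9, 1, 8, 28]


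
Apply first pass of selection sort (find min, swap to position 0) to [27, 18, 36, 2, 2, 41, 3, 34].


After one pass: [2, 18, 36, 27, 2, 41, 3, 34]


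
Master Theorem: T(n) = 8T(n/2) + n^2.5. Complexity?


a=8, b=2, c=2.5. log_2(8)=3 > c=2.5. Case 1: O(n^log_b(a)) = O(n^3)
Complexity: O(n^3)


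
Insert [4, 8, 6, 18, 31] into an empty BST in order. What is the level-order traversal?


Root = 4; build tree by BST insertion.
Level-Order traversal: [4, 8, 6, 18, 31]


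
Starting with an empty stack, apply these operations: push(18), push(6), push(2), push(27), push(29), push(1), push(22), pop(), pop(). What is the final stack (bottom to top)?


push(18) -> [18]
push(6) -> [18, 6]
push(2) -> [18, 6, 2]
push(27) -> [18, 6, 2, 27]
push(29) -> [18, 6, 2, 27, 29]
push(1) -> [18, 6, 2, 27, 29, 1]
push(22) -> [18, 6, 2, 27, 29, 1, 22]
pop() returns 22 -> [18, 6, 2, 27, 29, 1]
pop() returns 1 -> [18, 6, 2, 27, 29]
Final stack (bottom to top): [18, 6, 2, 27, 29]


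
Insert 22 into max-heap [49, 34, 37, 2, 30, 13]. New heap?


Append 22: [49, 34, 37, 2, 30, 13, 22]
Bubble up: no swaps needed
Result: [49, 34, 37, 2, 30, 13, 22]


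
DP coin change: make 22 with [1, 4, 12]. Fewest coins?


dp[0]=0; dp[i]=1+min(dp[i-c] for c in coins)
...dp[17]=3, dp[18]=4, dp[19]=5, dp[20]=3, dp[21]=4, dp[22]=5
Minimum coins for 22 = 5


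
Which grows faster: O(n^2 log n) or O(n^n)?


n^2 log n grows slower than n^n
O(n^2 log n) is asymptotically smaller; O(n^n) grows faster


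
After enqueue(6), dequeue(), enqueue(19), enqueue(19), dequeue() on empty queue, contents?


enqueue(6) -> [6]
dequeue() returns 6 -> []
enqueue(19) -> [19]
enqueue(19) -> [19, 19]
dequeue() returns 19 -> [19]
Final queue (front to back): [19]


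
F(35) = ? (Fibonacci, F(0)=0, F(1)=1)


F(n)=F(n-1)+F(n-2)
...F(33)=3524578, F(34)=5702887, F(35)=9227465


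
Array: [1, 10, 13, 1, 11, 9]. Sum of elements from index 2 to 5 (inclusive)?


Prefix sums: [0, 1, 11, 24, 25, 36, 45]
Sum[2..5] = prefix[6] - prefix[2] = 45 - 11 = 34


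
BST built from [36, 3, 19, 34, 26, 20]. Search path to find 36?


BST root = 36
Search for 36: compare at each node
Path: [36]


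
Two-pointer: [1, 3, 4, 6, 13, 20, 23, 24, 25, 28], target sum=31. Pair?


Two pointers: lo=0, hi=9
Found pair: (3, 28) summing to 31


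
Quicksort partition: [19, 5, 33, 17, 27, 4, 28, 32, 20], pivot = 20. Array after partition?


Elements <= 20 go left of pivot.
Result: [19, 5, 17, 4, 20, 33, 28, 32, 27], pivot at index 4


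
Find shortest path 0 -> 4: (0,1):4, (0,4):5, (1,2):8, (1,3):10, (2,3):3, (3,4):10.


Dijkstra from 0:
Distances: {0: 0, 1: 4, 2: 12, 3: 14, 4: 5}
Shortest distance to 4 = 5, path = [0, 4]


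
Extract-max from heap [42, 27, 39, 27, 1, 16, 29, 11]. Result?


Max = 42
Replace root with last, heapify down
Resulting heap: [39, 27, 29, 27, 1, 16, 11]


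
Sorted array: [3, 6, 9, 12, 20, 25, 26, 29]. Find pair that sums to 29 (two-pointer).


Two pointers: lo=0, hi=7
Found pair: (3, 26) summing to 29


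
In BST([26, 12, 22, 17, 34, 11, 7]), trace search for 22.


BST root = 26
Search for 22: compare at each node
Path: [26, 12, 22]


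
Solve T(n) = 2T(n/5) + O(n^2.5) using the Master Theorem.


a=2, b=5, c=2.5. log_5(2)=0.431 < c=2.5. Case 3: O(n^c) = O(n^2.500)
Complexity: O(n^2.500)


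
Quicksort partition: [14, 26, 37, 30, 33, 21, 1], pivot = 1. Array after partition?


Elements <= 1 go left of pivot.
Result: [1, 26, 37, 30, 33, 21, 14], pivot at index 0


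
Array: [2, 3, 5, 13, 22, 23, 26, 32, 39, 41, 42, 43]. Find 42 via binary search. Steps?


Search for 42:
[0,11] mid=5 arr[5]=23
[6,11] mid=8 arr[8]=39
[9,11] mid=10 arr[10]=42
Total: 3 comparisons


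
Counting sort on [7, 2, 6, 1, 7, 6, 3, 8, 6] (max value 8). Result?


Count array: [0, 1, 1, 1, 0, 0, 3, 2, 1]
Reconstruct: [1, 2, 3, 6, 6, 6, 7, 7, 8]


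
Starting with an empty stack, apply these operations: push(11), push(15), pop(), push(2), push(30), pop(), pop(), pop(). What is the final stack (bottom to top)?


push(11) -> [11]
push(15) -> [11, 15]
pop() returns 15 -> [11]
push(2) -> [11, 2]
push(30) -> [11, 2, 30]
pop() returns 30 -> [11, 2]
pop() returns 2 -> [11]
pop() returns 11 -> []
Final stack (bottom to top): []


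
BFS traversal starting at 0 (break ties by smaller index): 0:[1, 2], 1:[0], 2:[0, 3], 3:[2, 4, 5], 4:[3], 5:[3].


BFS queue: start with [0]
Visit order: [0, 1, 2, 3, 4, 5]


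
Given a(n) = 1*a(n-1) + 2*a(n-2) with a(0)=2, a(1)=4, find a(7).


Build bottom-up:
...a(5)=64, a(6)=128, a(7)=1*128+2*64=256


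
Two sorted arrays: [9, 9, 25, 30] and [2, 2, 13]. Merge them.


Compare heads, take smaller each step.
Merged: [2, 2, 9, 9, 13, 25, 30]


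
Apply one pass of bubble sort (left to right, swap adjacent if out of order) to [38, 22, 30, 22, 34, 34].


After one pass: [22, 30, 22, 34, 34, 38]


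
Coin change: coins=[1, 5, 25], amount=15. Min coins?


dp[0]=0; dp[i]=1+min(dp[i-c] for c in coins)
...dp[10]=2, dp[11]=3, dp[12]=4, dp[13]=5, dp[14]=6, dp[15]=3
Minimum coins for 15 = 3


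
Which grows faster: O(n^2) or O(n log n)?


linearithmic grows slower than quadratic
O(n log n) is asymptotically smaller; O(n^2) grows faster


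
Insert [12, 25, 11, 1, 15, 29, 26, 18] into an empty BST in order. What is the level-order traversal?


Root = 12; build tree by BST insertion.
Level-Order traversal: [12, 11, 25, 1, 15, 29, 18, 26]


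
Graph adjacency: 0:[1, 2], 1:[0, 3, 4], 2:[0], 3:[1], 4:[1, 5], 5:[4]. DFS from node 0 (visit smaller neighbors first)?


DFS stack-based: start with [0]
Visit order: [0, 1, 3, 4, 5, 2]


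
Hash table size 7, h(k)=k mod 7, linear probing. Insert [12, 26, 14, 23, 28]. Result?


Insertions: 12->slot 5; 26->slot 6; 14->slot 0; 23->slot 2; 28->slot 1
Table: [14, 28, 23, None, None, 12, 26]


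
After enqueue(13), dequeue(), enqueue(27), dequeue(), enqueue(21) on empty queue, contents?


enqueue(13) -> [13]
dequeue() returns 13 -> []
enqueue(27) -> [27]
dequeue() returns 27 -> []
enqueue(21) -> [21]
Final queue (front to back): [21]


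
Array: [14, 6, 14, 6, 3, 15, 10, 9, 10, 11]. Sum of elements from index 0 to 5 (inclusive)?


Prefix sums: [0, 14, 20, 34, 40, 43, 58, 68, 77, 87, 98]
Sum[0..5] = prefix[6] - prefix[0] = 58 - 0 = 58


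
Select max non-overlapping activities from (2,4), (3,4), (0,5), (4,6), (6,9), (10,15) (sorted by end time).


Greedy: pick earliest-ending, then skip overlaps.
Selected (4 activities): [(2, 4), (4, 6), (6, 9), (10, 15)]


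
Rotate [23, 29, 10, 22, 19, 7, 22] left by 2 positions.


Left rotate by 2: [10, 22, 19, 7, 22, 23, 29]


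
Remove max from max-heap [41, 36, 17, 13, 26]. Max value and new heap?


Max = 41
Replace root with last, heapify down
Resulting heap: [36, 26, 17, 13]


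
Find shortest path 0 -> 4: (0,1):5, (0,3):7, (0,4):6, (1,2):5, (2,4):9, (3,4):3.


Dijkstra from 0:
Distances: {0: 0, 1: 5, 2: 10, 3: 7, 4: 6}
Shortest distance to 4 = 6, path = [0, 4]


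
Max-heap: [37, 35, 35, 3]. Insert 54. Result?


Append 54: [37, 35, 35, 3, 54]
Bubble up: swap idx 4(54) with idx 1(35); swap idx 1(54) with idx 0(37)
Result: [54, 37, 35, 3, 35]


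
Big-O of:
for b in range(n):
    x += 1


Per nesting level: O(n) = O(n)
Complexity: O(n)


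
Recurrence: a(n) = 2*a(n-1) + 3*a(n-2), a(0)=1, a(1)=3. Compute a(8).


Build bottom-up:
...a(6)=729, a(7)=2187, a(8)=2*2187+3*729=6561


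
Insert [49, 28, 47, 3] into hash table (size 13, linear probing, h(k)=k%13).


Insertions: 49->slot 10; 28->slot 2; 47->slot 8; 3->slot 3
Table: [None, None, 28, 3, None, None, None, None, 47, None, 49, None, None]


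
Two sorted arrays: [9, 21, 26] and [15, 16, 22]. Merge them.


Compare heads, take smaller each step.
Merged: [9, 15, 16, 21, 22, 26]


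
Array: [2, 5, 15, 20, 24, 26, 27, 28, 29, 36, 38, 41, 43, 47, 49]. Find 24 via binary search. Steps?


Search for 24:
[0,14] mid=7 arr[7]=28
[0,6] mid=3 arr[3]=20
[4,6] mid=5 arr[5]=26
[4,4] mid=4 arr[4]=24
Total: 4 comparisons


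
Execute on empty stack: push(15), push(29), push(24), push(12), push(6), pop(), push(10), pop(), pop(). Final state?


push(15) -> [15]
push(29) -> [15, 29]
push(24) -> [15, 29, 24]
push(12) -> [15, 29, 24, 12]
push(6) -> [15, 29, 24, 12, 6]
pop() returns 6 -> [15, 29, 24, 12]
push(10) -> [15, 29, 24, 12, 10]
pop() returns 10 -> [15, 29, 24, 12]
pop() returns 12 -> [15, 29, 24]
Final stack (bottom to top): [15, 29, 24]


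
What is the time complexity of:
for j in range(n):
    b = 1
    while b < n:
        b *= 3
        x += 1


Per nesting level: O(n) * O(log n) = O(n log n)
Complexity: O(n log n)


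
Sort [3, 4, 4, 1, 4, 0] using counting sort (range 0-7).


Count array: [1, 1, 0, 1, 3, 0, 0, 0]
Reconstruct: [0, 1, 3, 4, 4, 4]


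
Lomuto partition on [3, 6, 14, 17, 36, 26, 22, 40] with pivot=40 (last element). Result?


Elements <= 40 go left of pivot.
Result: [3, 6, 14, 17, 36, 26, 22, 40], pivot at index 7


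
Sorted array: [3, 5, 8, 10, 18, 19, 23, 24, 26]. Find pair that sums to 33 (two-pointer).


Two pointers: lo=0, hi=8
Found pair: (10, 23) summing to 33


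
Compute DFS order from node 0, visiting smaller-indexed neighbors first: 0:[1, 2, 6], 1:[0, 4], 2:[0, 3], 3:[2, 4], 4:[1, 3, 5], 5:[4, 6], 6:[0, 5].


DFS stack-based: start with [0]
Visit order: [0, 1, 4, 3, 2, 5, 6]


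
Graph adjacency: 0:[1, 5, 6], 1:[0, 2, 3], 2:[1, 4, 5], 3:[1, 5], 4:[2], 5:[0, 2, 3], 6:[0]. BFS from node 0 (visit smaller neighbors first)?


BFS queue: start with [0]
Visit order: [0, 1, 5, 6, 2, 3, 4]


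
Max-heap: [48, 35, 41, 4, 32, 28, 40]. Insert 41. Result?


Append 41: [48, 35, 41, 4, 32, 28, 40, 41]
Bubble up: swap idx 7(41) with idx 3(4); swap idx 3(41) with idx 1(35)
Result: [48, 41, 41, 35, 32, 28, 40, 4]


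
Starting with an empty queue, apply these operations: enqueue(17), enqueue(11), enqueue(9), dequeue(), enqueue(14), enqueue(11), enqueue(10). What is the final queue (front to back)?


enqueue(17) -> [17]
enqueue(11) -> [17, 11]
enqueue(9) -> [17, 11, 9]
dequeue() returns 17 -> [11, 9]
enqueue(14) -> [11, 9, 14]
enqueue(11) -> [11, 9, 14, 11]
enqueue(10) -> [11, 9, 14, 11, 10]
Final queue (front to back): [11, 9, 14, 11, 10]


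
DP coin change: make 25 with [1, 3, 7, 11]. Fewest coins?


dp[0]=0; dp[i]=1+min(dp[i-c] for c in coins)
...dp[20]=4, dp[21]=3, dp[22]=2, dp[23]=3, dp[24]=4, dp[25]=3
Minimum coins for 25 = 3


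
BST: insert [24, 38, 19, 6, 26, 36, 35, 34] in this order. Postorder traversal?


Root = 24; build tree by BST insertion.
Postorder traversal: [6, 19, 34, 35, 36, 26, 38, 24]


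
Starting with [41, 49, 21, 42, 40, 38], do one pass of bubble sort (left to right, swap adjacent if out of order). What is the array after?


After one pass: [41, 21, 42, 40, 38, 49]


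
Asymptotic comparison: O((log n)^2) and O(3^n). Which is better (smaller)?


polylogarithmic grows slower than exponential (base 3)
O((log n)^2) is asymptotically smaller; O(3^n) grows faster


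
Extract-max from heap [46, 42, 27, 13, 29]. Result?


Max = 46
Replace root with last, heapify down
Resulting heap: [42, 29, 27, 13]


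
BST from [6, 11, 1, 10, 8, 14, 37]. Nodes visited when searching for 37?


BST root = 6
Search for 37: compare at each node
Path: [6, 11, 14, 37]


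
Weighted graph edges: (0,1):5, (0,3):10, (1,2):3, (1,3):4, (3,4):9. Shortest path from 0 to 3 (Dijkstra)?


Dijkstra from 0:
Distances: {0: 0, 1: 5, 2: 8, 3: 9, 4: 18}
Shortest distance to 3 = 9, path = [0, 1, 3]


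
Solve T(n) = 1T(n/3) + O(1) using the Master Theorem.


a=1, b=3, c=0. log_3(1)=0 = c=0. Case 2: O(n^c log n) = O(log n)
Complexity: O(log n)


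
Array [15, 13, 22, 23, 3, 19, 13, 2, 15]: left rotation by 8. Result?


Left rotate by 8: [15, 15, 13, 22, 23, 3, 19, 13, 2]


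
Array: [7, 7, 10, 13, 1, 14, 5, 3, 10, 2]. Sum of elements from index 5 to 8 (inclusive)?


Prefix sums: [0, 7, 14, 24, 37, 38, 52, 57, 60, 70, 72]
Sum[5..8] = prefix[9] - prefix[5] = 70 - 38 = 32


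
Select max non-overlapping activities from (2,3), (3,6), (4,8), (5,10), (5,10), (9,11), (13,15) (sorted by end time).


Greedy: pick earliest-ending, then skip overlaps.
Selected (4 activities): [(2, 3), (3, 6), (9, 11), (13, 15)]


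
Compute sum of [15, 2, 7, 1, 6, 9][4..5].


Prefix sums: [0, 15, 17, 24, 25, 31, 40]
Sum[4..5] = prefix[6] - prefix[4] = 40 - 25 = 15


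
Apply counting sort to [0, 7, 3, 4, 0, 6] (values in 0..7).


Count array: [2, 0, 0, 1, 1, 0, 1, 1]
Reconstruct: [0, 0, 3, 4, 6, 7]


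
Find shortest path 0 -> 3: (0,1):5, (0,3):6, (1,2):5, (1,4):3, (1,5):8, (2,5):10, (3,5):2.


Dijkstra from 0:
Distances: {0: 0, 1: 5, 2: 10, 3: 6, 4: 8, 5: 8}
Shortest distance to 3 = 6, path = [0, 3]


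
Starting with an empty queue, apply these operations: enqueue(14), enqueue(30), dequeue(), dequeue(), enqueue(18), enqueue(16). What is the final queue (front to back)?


enqueue(14) -> [14]
enqueue(30) -> [14, 30]
dequeue() returns 14 -> [30]
dequeue() returns 30 -> []
enqueue(18) -> [18]
enqueue(16) -> [18, 16]
Final queue (front to back): [18, 16]


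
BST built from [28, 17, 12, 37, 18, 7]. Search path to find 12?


BST root = 28
Search for 12: compare at each node
Path: [28, 17, 12]


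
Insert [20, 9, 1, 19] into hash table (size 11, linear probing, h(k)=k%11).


Insertions: 20->slot 9; 9->slot 10; 1->slot 1; 19->slot 8
Table: [None, 1, None, None, None, None, None, None, 19, 20, 9]


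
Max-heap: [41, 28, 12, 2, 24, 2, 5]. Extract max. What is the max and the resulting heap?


Max = 41
Replace root with last, heapify down
Resulting heap: [28, 24, 12, 2, 5, 2]


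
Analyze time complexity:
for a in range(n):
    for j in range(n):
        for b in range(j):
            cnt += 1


Per nesting level: O(n) * O(n) * O(n) [triangular over j] = O(n^3)
Complexity: O(n^3)


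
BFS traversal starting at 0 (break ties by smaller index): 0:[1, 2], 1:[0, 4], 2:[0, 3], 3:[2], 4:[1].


BFS queue: start with [0]
Visit order: [0, 1, 2, 4, 3]


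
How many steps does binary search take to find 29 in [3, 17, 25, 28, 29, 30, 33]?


Search for 29:
[0,6] mid=3 arr[3]=28
[4,6] mid=5 arr[5]=30
[4,4] mid=4 arr[4]=29
Total: 3 comparisons


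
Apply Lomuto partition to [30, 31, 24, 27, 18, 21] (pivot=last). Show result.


Elements <= 21 go left of pivot.
Result: [18, 21, 24, 27, 30, 31], pivot at index 1


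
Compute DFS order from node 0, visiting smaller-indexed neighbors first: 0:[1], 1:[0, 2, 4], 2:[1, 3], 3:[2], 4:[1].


DFS stack-based: start with [0]
Visit order: [0, 1, 2, 3, 4]


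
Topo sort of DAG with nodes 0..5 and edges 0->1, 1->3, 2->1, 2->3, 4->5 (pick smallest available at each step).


Kahn's algorithm, process smallest node first
Order: [0, 2, 1, 3, 4, 5]


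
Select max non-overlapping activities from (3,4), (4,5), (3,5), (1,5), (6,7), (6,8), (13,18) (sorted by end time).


Greedy: pick earliest-ending, then skip overlaps.
Selected (4 activities): [(3, 4), (4, 5), (6, 7), (13, 18)]


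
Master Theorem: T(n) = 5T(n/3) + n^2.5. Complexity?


a=5, b=3, c=2.5. log_3(5)=1.465 < c=2.5. Case 3: O(n^c) = O(n^2.500)
Complexity: O(n^2.500)


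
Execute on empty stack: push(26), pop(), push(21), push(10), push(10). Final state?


push(26) -> [26]
pop() returns 26 -> []
push(21) -> [21]
push(10) -> [21, 10]
push(10) -> [21, 10, 10]
Final stack (bottom to top): [21, 10, 10]


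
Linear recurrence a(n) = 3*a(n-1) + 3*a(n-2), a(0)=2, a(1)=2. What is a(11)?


Build bottom-up:
...a(9)=126522, a(10)=479682, a(11)=3*479682+3*126522=1818612


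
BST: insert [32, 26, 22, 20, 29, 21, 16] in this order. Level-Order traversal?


Root = 32; build tree by BST insertion.
Level-Order traversal: [32, 26, 22, 29, 20, 16, 21]


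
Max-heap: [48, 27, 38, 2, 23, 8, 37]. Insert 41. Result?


Append 41: [48, 27, 38, 2, 23, 8, 37, 41]
Bubble up: swap idx 7(41) with idx 3(2); swap idx 3(41) with idx 1(27)
Result: [48, 41, 38, 27, 23, 8, 37, 2]


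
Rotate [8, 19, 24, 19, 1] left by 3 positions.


Left rotate by 3: [19, 1, 8, 19, 24]


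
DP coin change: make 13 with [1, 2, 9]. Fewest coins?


dp[0]=0; dp[i]=1+min(dp[i-c] for c in coins)
...dp[8]=4, dp[9]=1, dp[10]=2, dp[11]=2, dp[12]=3, dp[13]=3
Minimum coins for 13 = 3


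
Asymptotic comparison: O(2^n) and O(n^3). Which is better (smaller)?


cubic grows slower than exponential
O(n^3) is asymptotically smaller; O(2^n) grows faster


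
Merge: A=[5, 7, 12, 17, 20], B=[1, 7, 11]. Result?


Compare heads, take smaller each step.
Merged: [1, 5, 7, 7, 11, 12, 17, 20]


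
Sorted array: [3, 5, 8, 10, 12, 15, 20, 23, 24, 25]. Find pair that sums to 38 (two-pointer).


Two pointers: lo=0, hi=9
Found pair: (15, 23) summing to 38


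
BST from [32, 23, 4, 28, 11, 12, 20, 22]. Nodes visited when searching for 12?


BST root = 32
Search for 12: compare at each node
Path: [32, 23, 4, 11, 12]
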